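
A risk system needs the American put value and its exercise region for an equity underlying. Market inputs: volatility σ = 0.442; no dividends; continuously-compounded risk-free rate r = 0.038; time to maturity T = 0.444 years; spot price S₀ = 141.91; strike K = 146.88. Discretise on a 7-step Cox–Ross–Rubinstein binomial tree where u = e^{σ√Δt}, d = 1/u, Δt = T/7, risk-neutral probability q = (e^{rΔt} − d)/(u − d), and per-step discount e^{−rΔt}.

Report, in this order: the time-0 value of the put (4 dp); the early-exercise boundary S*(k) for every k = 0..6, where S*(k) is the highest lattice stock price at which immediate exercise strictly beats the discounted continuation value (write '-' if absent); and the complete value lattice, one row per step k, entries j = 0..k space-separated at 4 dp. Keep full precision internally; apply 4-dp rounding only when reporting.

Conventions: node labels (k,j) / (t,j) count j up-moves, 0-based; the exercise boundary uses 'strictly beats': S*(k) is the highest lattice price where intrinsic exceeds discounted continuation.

price = 18.7556
boundary = - - - 101.6199 90.9147 101.6199 113.5857
tree:
18.7556
26.0757 11.0144
35.0339 16.6178 5.0718
45.2601 24.2636 8.5174 1.4093
55.9653 34.0017 13.9619 2.7326 0.0000
65.5428 45.2601 22.1214 5.2984 0.0000 0.0000
74.1113 55.9653 33.2943 10.2733 0.0000 0.0000 0.0000
81.7772 65.5428 45.2601 19.9196 0.0000 0.0000 0.0000 0.0000

Δt=0.06343  u=1.11775  d=0.89465  q=0.48302  discount=0.99759
step 7 (expiry): payoffs max(K−S,0) = 81.7772 65.5428 45.2601 19.9196 0.0000 0.0000 0.0000 0.0000
step 6: (k=6,j=0): S=72.7687, K−S=74.1113, hold=73.7577 ⇒ V=74.1113 exercise | (k=6,j=1): S=90.9147, K−S=55.9653, hold=55.6117 ⇒ V=55.9653 exercise | (k=6,j=2): S=113.5857, K−S=33.2943, hold=32.9407 ⇒ V=33.2943 exercise | (k=6,j=3): S=141.9100, K−S=4.9700, hold=10.2733 ⇒ V=10.2733 continue | (k=6,j=4): S=177.2974, K−S=0.0000, hold=0.0000 ⇒ V=0.0000 continue | (k=6,j=5): S=221.5093, K−S=0.0000, hold=0.0000 ⇒ V=0.0000 continue | (k=6,j=6): S=276.7460, K−S=0.0000, hold=0.0000 ⇒ V=0.0000 continue  boundary S*=113.5857
step 5: (k=5,j=0): S=81.3372, K−S=65.5428, hold=65.1892 ⇒ V=65.5428 exercise | (k=5,j=1): S=101.6199, K−S=45.2601, hold=44.9065 ⇒ V=45.2601 exercise | (k=5,j=2): S=126.9604, K−S=19.9196, hold=22.1214 ⇒ V=22.1214 continue | (k=5,j=3): S=158.6199, K−S=0.0000, hold=5.2984 ⇒ V=5.2984 continue | (k=5,j=4): S=198.1742, K−S=0.0000, hold=0.0000 ⇒ V=0.0000 continue | (k=5,j=5): S=247.5920, K−S=0.0000, hold=0.0000 ⇒ V=0.0000 continue  boundary S*=101.6199
step 4: (k=4,j=0): S=90.9147, K−S=55.9653, hold=55.6117 ⇒ V=55.9653 exercise | (k=4,j=1): S=113.5857, K−S=33.2943, hold=34.0017 ⇒ V=34.0017 continue | (k=4,j=2): S=141.9100, K−S=4.9700, hold=13.9619 ⇒ V=13.9619 continue | (k=4,j=3): S=177.2974, K−S=0.0000, hold=2.7326 ⇒ V=2.7326 continue | (k=4,j=4): S=221.5093, K−S=0.0000, hold=0.0000 ⇒ V=0.0000 continue  boundary S*=90.9147
step 3: (k=3,j=0): S=101.6199, K−S=45.2601, hold=45.2473 ⇒ V=45.2601 exercise | (k=3,j=1): S=126.9604, K−S=19.9196, hold=24.2636 ⇒ V=24.2636 continue | (k=3,j=2): S=158.6199, K−S=0.0000, hold=8.5174 ⇒ V=8.5174 continue | (k=3,j=3): S=198.1742, K−S=0.0000, hold=1.4093 ⇒ V=1.4093 continue  boundary S*=101.6199
step 2: (k=2,j=0): S=113.5857, K−S=33.2943, hold=35.0339 ⇒ V=35.0339 continue | (k=2,j=1): S=141.9100, K−S=4.9700, hold=16.6178 ⇒ V=16.6178 continue | (k=2,j=2): S=177.2974, K−S=0.0000, hold=5.0718 ⇒ V=5.0718 continue  boundary S*=-
step 1: (k=1,j=0): S=126.9604, K−S=19.9196, hold=26.0757 ⇒ V=26.0757 continue | (k=1,j=1): S=158.6199, K−S=0.0000, hold=11.0144 ⇒ V=11.0144 continue  boundary S*=-
step 0: (k=0,j=0): S=141.9100, K−S=4.9700, hold=18.7556 ⇒ V=18.7556 continue  boundary S*=-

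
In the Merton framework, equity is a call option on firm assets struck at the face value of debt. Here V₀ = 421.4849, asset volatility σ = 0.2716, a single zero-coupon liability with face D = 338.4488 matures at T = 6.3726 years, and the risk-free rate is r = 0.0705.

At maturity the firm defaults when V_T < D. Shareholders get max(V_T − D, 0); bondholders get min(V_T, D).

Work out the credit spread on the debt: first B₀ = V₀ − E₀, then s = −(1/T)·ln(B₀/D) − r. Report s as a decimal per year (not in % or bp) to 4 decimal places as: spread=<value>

spread=0.0132

Equity is a call on the firm's assets struck at D = 338.4488:
d₁ = [ln(V₀/D) + (r + σ²/2)T] / (σ√T)
   = [ln(421.4849/338.4488) + (0.0705 + 0.5·0.2716²)·6.3726] / (0.2716·√6.3726)
   = [0.219411 + 0.684311] / 0.685627 = 1.318095
d₂ = d₁ − σ√T = 1.318095 − 0.685627 = 0.632468
N(d₁) = 0.906264,  N(d₂) = 0.736459,  e^(−rT) = 0.638095
E₀ = V₀·N(d₁) − D·e^(−rT)·N(d₂)
   = 421.4849·0.906264 − 338.4488·0.638095·0.736459 = 222.929062
B₀ = V₀ − E₀ = 421.4849 − 222.929062 = 198.555838
spread = −(1/T)·ln(B₀/D) − r = −(1/6.3726)·ln(198.555838/338.4488) − 0.0705 = 0.01318679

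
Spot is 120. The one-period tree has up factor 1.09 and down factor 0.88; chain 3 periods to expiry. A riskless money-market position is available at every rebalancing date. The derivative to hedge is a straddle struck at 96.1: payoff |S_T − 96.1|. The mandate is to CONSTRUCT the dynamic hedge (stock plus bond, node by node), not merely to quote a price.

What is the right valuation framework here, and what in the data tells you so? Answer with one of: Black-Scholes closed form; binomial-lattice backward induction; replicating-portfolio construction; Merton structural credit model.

framework: replicating-portfolio construction

Key observation: what is demanded is not a single number but the (Δ, B) position at each node of the 1.09/0.88 tree starting at 120; constructing those positions is the replicating-portfolio method.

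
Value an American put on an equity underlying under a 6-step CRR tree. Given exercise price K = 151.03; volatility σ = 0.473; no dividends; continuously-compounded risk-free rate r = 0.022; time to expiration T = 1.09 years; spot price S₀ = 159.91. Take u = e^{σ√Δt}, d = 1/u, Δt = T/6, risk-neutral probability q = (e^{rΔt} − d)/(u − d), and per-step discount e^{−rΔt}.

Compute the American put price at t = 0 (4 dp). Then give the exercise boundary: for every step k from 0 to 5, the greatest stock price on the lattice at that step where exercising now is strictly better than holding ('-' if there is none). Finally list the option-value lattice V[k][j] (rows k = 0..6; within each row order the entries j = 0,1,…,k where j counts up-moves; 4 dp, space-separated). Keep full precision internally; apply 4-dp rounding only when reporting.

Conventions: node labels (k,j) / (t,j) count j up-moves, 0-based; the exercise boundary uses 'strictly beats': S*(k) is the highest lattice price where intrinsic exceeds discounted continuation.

Δt=0.18167, u=1.22336, d=0.81742, q=0.45963, disc=e^(-rΔt)=0.99601
k=6 terminal: V=max(K-S,0) → 103.3273 79.6373 44.1824 0.0000 0.0000 0.0000 0.0000
k=5: j=0 S=58.3577 intr=92.6723 cont=92.0698 V=92.6723[EX]; j=1 S=87.3392 intr=63.6908 cont=63.0884 V=63.6908[EX]; j=2 S=130.7134 intr=20.3166 cont=23.7794 V=23.7794[hold]; j=3 S=195.6280 intr=0.0000 cont=0.0000 V=0.0000[hold]; j=4 S=292.7803 intr=0.0000 cont=0.0000 V=0.0000[hold]; j=5 S=438.1802 intr=0.0000 cont=0.0000 V=0.0000[hold]  S*(5)=87.3392
k=4: j=0 S=71.3927 intr=79.6373 cont=79.0349 V=79.6373[EX]; j=1 S=106.8476 intr=44.1824 cont=45.1653 V=45.1653[hold]; j=2 S=159.9100 intr=0.0000 cont=12.7983 V=12.7983[hold]; j=3 S=239.3241 intr=0.0000 cont=0.0000 V=0.0000[hold]; j=4 S=358.1767 intr=0.0000 cont=0.0000 V=0.0000[hold]  S*(4)=71.3927
k=3: j=0 S=87.3392 intr=63.6908 cont=63.5383 V=63.6908[EX]; j=1 S=130.7134 intr=20.3166 cont=30.1675 V=30.1675[hold]; j=2 S=195.6280 intr=0.0000 cont=6.8882 V=6.8882[hold]; j=3 S=292.7803 intr=0.0000 cont=0.0000 V=0.0000[hold]  S*(3)=87.3392
k=2: j=0 S=106.8476 intr=44.1824 cont=48.0898 V=48.0898[hold]; j=1 S=159.9100 intr=0.0000 cont=19.3899 V=19.3899[hold]; j=2 S=239.3241 intr=0.0000 cont=3.7073 V=3.7073[hold]  S*(2)=-
k=1: j=0 S=130.7134 intr=20.3166 cont=34.7591 V=34.7591[hold]; j=1 S=195.6280 intr=0.0000 cont=12.1331 V=12.1331[hold]  S*(1)=-
k=0: j=0 S=159.9100 intr=0.0000 cont=24.2623 V=24.2623[hold]  S*(0)=-

price = 24.2623
boundary = - - - 87.3392 71.3927 87.3392
tree:
24.2623
34.7591 12.1331
48.0898 19.3899 3.7073
63.6908 30.1675 6.8882 0.0000
79.6373 45.1653 12.7983 0.0000 0.0000
92.6723 63.6908 23.7794 0.0000 0.0000 0.0000
103.3273 79.6373 44.1824 0.0000 0.0000 0.0000 0.0000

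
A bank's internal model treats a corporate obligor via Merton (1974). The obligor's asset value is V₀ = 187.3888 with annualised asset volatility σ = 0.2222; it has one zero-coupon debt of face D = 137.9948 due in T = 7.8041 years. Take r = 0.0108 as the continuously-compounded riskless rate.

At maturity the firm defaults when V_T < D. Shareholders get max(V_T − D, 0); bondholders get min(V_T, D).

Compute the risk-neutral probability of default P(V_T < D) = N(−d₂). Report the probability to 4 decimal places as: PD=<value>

Work the structural quantities from V₀ = 187.3888 against face 137.9948:
d₁ = [ln(V₀/D) + (r + σ²/2)T] / (σ√T)
   = [ln(187.3888/137.9948) + (0.0108 + 0.5·0.2222²)·7.8041] / (0.2222·√7.8041)
   = [0.305970 + 0.276940] / 0.620734 = 0.939064
d₂ = d₁ − σ√T = 0.939064 − 0.620734 = 0.318331
risk-neutral PD = N(−d₂) = N(-0.318331) = 0.375117

PD=0.3751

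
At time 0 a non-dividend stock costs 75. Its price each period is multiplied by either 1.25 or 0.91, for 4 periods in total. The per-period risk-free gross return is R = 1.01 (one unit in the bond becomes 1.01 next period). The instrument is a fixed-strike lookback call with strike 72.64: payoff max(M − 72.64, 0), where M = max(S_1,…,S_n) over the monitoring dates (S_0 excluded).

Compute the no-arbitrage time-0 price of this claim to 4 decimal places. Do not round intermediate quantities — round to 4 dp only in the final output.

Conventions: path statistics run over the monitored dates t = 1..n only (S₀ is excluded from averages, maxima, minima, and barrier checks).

Risk-neutral up-probability p* = (R−d)/(u−d) = (1.01−0.91)/(1.25−0.91) = 0.2941; the claim prices as the p*-weighted sum of path payoffs discounted by R^4.
Enumerate all 2^4 = 16 price paths (U = up ×1.25, D = down ×0.91); each path with k up-moves has probability p*^k·(1−p*)^(4−k).
DDDD: M=68.2500, payoff=0.0000, prob=0.248273
UDDD: M=93.7500, payoff=21.1100, prob=0.103447
DUDD: M=85.3125, payoff=12.6725, prob=0.103447
UUDD: M=117.1875, payoff=44.5475, prob=0.043103
DDUD: M=77.6344, payoff=4.9944, prob=0.103447
UDUD: M=106.6406, payoff=34.0006, prob=0.043103
DUUD: M=106.6406, payoff=34.0006, prob=0.043103
UUUD: M=146.4844, payoff=73.8444, prob=0.017960
DDDU: M=70.6473, payoff=0.0000, prob=0.103447
UDDU: M=97.0430, payoff=24.4030, prob=0.043103
DUDU: M=97.0430, payoff=24.4030, prob=0.043103
UUDU: M=133.3008, payoff=60.6608, prob=0.017960
DDUU: M=97.0430, payoff=24.4030, prob=0.043103
UDUU: M=133.3008, payoff=60.6608, prob=0.017960
DUUU: M=133.3008, payoff=60.6608, prob=0.017960
UUUU: M=183.1055, payoff=110.4655, prob=0.007483
Price = Σ prob·payoff / R^4 = 17.439216 / 1.040604 = 16.7587

price = 16.7587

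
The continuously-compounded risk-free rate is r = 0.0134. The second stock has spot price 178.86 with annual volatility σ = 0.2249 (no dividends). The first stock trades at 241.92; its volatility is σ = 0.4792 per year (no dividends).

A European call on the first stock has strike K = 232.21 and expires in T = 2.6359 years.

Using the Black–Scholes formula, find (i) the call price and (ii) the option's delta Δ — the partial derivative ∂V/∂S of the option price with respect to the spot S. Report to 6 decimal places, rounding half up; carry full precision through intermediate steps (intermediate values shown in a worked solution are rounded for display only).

price = 79.751989
Δ = 0.686890

σ√T = 0.4792·√2.6359 = 0.778003
d₁ = (ln(S/K) + (r+σ²/2)T) / (σ√T) = (ln(241.92/232.21) + (0.0134+0.4792²/2)·2.6359) / 0.778003 = (0.040965 + 0.337965) / 0.778003 = 0.487055
d₂ = d₁ − σ√T = 0.487055 − 0.778003 = -0.290948
e^{−rT} = 0.965295
N(d₁) = 0.686890,  N(d₂) = 0.385546
Call price V = S·N(d₁) − K·e^{−rT}·N(d₂) = 166.172518 − 86.420529 = 79.751989
Δ = N(d₁) = 0.686890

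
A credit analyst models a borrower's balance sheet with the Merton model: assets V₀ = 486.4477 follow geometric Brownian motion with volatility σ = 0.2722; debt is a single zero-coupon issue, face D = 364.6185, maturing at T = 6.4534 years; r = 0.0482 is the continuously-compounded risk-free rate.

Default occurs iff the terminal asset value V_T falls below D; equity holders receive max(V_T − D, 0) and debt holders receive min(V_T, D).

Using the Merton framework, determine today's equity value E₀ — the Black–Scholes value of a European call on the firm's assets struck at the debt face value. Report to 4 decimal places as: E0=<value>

E0=244.9563

With assets at 486.4477 and a single debt payment of 364.6185 at 6.4534 years:
d₁ = [ln(V₀/D) + (r + σ²/2)T] / (σ√T)
   = [ln(486.4477/364.6185) + (0.0482 + 0.5·0.2722²)·6.4534] / (0.2722·√6.4534)
   = [0.288278 + 0.550129] / 0.691484 = 1.212474
d₂ = d₁ − σ√T = 1.212474 − 0.691484 = 0.520990
N(d₁) = 0.887335,  N(d₂) = 0.698813,  e^(−rT) = 0.732674
E₀ = V₀·N(d₁) − D·e^(−rT)·N(d₂)
   = 486.4477·0.887335 − 364.6185·0.732674·0.698813 = 244.956290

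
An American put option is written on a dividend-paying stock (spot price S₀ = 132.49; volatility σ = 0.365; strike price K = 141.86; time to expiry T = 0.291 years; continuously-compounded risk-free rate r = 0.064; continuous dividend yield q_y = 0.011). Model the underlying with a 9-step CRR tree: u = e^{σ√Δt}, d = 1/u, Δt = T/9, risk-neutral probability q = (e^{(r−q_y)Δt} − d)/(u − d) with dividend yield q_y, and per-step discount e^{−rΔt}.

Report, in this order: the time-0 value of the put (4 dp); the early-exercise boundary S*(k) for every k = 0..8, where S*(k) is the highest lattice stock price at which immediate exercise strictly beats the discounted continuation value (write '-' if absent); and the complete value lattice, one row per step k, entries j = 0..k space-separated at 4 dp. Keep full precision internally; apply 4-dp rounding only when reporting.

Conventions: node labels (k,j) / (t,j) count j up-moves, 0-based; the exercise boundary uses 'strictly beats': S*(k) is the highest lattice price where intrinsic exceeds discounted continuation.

price = 14.8126
boundary = - - - 108.8107 101.8985 108.8107 116.1918 124.0736 132.4900
tree:
14.8126
19.9884 9.6288
26.1397 13.8376 5.4034
33.0493 19.2460 8.4141 2.3747
39.9615 25.7703 12.7141 4.0914 0.6448
46.4346 33.0493 18.5009 6.9023 1.2596 0.0244
52.4964 39.9615 25.6682 11.3141 2.4599 0.0485 0.0000
58.1733 46.4346 33.0493 17.7864 4.8019 0.0965 0.0000 0.0000
63.4895 52.4964 39.9615 25.6682 9.3700 0.1922 0.0000 0.0000 0.0000
68.4679 58.1733 46.4346 33.0493 17.7864 0.3827 0.0000 0.0000 0.0000 0.0000

Δt=0.03233, u=1.06783, d=0.93648, q=0.49665, disc=e^(-rΔt)=0.99793
k=9 terminal: V=max(K-S,0) → 68.4679 58.1733 46.4346 33.0493 17.7864 0.3827 0.0000 0.0000 0.0000 0.0000
k=8: j=0 S=78.3705 intr=63.4895 cont=63.2241 V=63.4895[EX]; j=1 S=89.3636 intr=52.4964 cont=52.2350 V=52.4964[EX]; j=2 S=101.8985 intr=39.9615 cont=39.7044 V=39.9615[EX]; j=3 S=116.1918 intr=25.6682 cont=25.4162 V=25.6682[EX]; j=4 S=132.4900 intr=9.3700 cont=9.1239 V=9.3700[EX]; j=5 S=151.0743 intr=0.0000 cont=0.1922 V=0.1922[hold]; j=6 S=172.2655 intr=0.0000 cont=0.0000 V=0.0000[hold]; j=7 S=196.4291 intr=0.0000 cont=0.0000 V=0.0000[hold]; j=8 S=223.9821 intr=0.0000 cont=0.0000 V=0.0000[hold]  S*(8)=132.4900
k=7: j=0 S=83.6867 intr=58.1733 cont=57.9098 V=58.1733[EX]; j=1 S=95.4254 intr=46.4346 cont=46.1752 V=46.4346[EX]; j=2 S=108.8107 intr=33.0493 cont=32.7947 V=33.0493[EX]; j=3 S=124.0736 intr=17.7864 cont=17.5373 V=17.7864[EX]; j=4 S=141.4773 intr=0.3827 cont=4.8019 V=4.8019[hold]; j=5 S=161.3223 intr=0.0000 cont=0.0965 V=0.0965[hold]; j=6 S=183.9509 intr=0.0000 cont=0.0000 V=0.0000[hold]; j=7 S=209.7537 intr=0.0000 cont=0.0000 V=0.0000[hold]  S*(7)=124.0736
k=6: j=0 S=89.3636 intr=52.4964 cont=52.2350 V=52.4964[EX]; j=1 S=101.8985 intr=39.9615 cont=39.7044 V=39.9615[EX]; j=2 S=116.1918 intr=25.6682 cont=25.4162 V=25.6682[EX]; j=3 S=132.4900 intr=9.3700 cont=11.3141 V=11.3141[hold]; j=4 S=151.0743 intr=0.0000 cont=2.4599 V=2.4599[hold]; j=5 S=172.2655 intr=0.0000 cont=0.0485 V=0.0485[hold]; j=6 S=196.4291 intr=0.0000 cont=0.0000 V=0.0000[hold]  S*(6)=116.1918
k=5: j=0 S=95.4254 intr=46.4346 cont=46.1752 V=46.4346[EX]; j=1 S=108.8107 intr=33.0493 cont=32.7947 V=33.0493[EX]; j=2 S=124.0736 intr=17.7864 cont=18.5009 V=18.5009[hold]; j=3 S=141.4773 intr=0.3827 cont=6.9023 V=6.9023[hold]; j=4 S=161.3223 intr=0.0000 cont=1.2596 V=1.2596[hold]; j=5 S=183.9509 intr=0.0000 cont=0.0244 V=0.0244[hold]  S*(5)=108.8107
k=4: j=0 S=101.8985 intr=39.9615 cont=39.7044 V=39.9615[EX]; j=1 S=116.1918 intr=25.6682 cont=25.7703 V=25.7703[hold]; j=2 S=132.4900 intr=9.3700 cont=12.7141 V=12.7141[hold]; j=3 S=151.0743 intr=0.0000 cont=4.0914 V=4.0914[hold]; j=4 S=172.2655 intr=0.0000 cont=0.6448 V=0.6448[hold]  S*(4)=101.8985
k=3: j=0 S=108.8107 intr=33.0493 cont=32.8453 V=33.0493[EX]; j=1 S=124.0736 intr=17.7864 cont=19.2460 V=19.2460[hold]; j=2 S=141.4773 intr=0.3827 cont=8.4141 V=8.4141[hold]; j=3 S=161.3223 intr=0.0000 cont=2.3747 V=2.3747[hold]  S*(3)=108.8107
k=2: j=0 S=116.1918 intr=25.6682 cont=26.1397 V=26.1397[hold]; j=1 S=132.4900 intr=9.3700 cont=13.8376 V=13.8376[hold]; j=2 S=151.0743 intr=0.0000 cont=5.4034 V=5.4034[hold]  S*(2)=-
k=1: j=0 S=124.0736 intr=17.7864 cont=19.9884 V=19.9884[hold]; j=1 S=141.4773 intr=0.3827 cont=9.6288 V=9.6288[hold]  S*(1)=-
k=0: j=0 S=132.4900 intr=9.3700 cont=14.8126 V=14.8126[hold]  S*(0)=-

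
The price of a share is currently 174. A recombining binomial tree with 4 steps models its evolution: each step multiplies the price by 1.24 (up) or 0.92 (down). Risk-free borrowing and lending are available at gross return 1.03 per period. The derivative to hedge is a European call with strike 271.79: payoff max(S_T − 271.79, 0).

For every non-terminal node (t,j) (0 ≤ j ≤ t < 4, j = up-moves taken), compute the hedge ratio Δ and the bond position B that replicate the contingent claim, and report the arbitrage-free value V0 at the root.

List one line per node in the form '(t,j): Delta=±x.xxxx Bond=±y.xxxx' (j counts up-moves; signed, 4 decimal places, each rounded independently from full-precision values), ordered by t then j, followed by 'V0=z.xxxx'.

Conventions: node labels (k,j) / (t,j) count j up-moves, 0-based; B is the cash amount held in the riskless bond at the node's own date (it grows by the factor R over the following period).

Arbitrage-free pricing uses the up-move probability p* = (R−d)/(u−d) = 0.3438, discounting each step at R = 1.03.
Expiry values: V(4,0)=0.0000, V(4,1)=0.0000, V(4,2)=0.0000, V(4,3)=33.4224, V(4,4)=139.5832
Node (3,0) S=135.4917: V=(p*·0.0000+(1−p*)·0.0000)/1.03=0.0000; Δ=(0.0000−0.0000)/(168.0097−124.6524)=0.0000; B=V−Δ·S=0.0000
Node (3,1) S=182.6193: V=(p*·0.0000+(1−p*)·0.0000)/1.03=0.0000; Δ=(0.0000−0.0000)/(226.4479−168.0097)=0.0000; B=V−Δ·S=0.0000
Node (3,2) S=246.1390: V=(p*·33.4224+(1−p*)·0.0000)/1.03=11.1543; Δ=(33.4224−0.0000)/(305.2124−226.4479)=0.4243; B=V−Δ·S=-93.2906
Node (3,3) S=331.7526: V=(p*·139.5832+(1−p*)·33.4224)/1.03=67.8788; Δ=(139.5832−33.4224)/(411.3732−305.2124)=1.0000; B=V−Δ·S=-263.8738
Node (2,0) S=147.2736: V=(p*·0.0000+(1−p*)·0.0000)/1.03=0.0000; Δ=(0.0000−0.0000)/(182.6193−135.4917)=0.0000; B=V−Δ·S=0.0000
Node (2,1) S=198.4992: V=(p*·11.1543+(1−p*)·0.0000)/1.03=3.7226; Δ=(11.1543−0.0000)/(246.1390−182.6193)=0.1756; B=V−Δ·S=-31.1346
Node (2,2) S=267.5424: V=(p*·67.8788+(1−p*)·11.1543)/1.03=29.7605; Δ=(67.8788−11.1543)/(331.7526−246.1390)=0.6626; B=V−Δ·S=-147.5035
Node (1,0) S=160.0800: V=(p*·3.7226+(1−p*)·0.0000)/1.03=1.2424; Δ=(3.7226−0.0000)/(198.4992−147.2736)=0.0727; B=V−Δ·S=-10.3908
Node (1,1) S=215.7600: V=(p*·29.7605+(1−p*)·3.7226)/1.03=12.3040; Δ=(29.7605−3.7226)/(267.5424−198.4992)=0.3771; B=V−Δ·S=-69.0645
Node (0,0) S=174.0000: V=(p*·12.3040+(1−p*)·1.2424)/1.03=4.8979; Δ=(12.3040−1.2424)/(215.7600−160.0800)=0.1987; B=V−Δ·S=-29.6698
Verification: the root portfolio costs Δ(0,0)·S0 + B(0,0) = 4.8979, matching V0.

(0,0): Delta=0.1987 Bond=-29.6698
(1,0): Delta=0.0727 Bond=-10.3908
(1,1): Delta=0.3771 Bond=-69.0645
(2,0): Delta=0.0000 Bond=0.0000
(2,1): Delta=0.1756 Bond=-31.1346
(2,2): Delta=0.6626 Bond=-147.5035
(3,0): Delta=0.0000 Bond=0.0000
(3,1): Delta=0.0000 Bond=0.0000
(3,2): Delta=0.4243 Bond=-93.2906
(3,3): Delta=1.0000 Bond=-263.8738
V0=4.8979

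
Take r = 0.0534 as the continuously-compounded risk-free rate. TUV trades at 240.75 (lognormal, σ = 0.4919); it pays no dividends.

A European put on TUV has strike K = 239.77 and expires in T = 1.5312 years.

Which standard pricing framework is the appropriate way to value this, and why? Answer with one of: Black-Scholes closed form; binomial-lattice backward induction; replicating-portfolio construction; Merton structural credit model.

framework: Black-Scholes closed form

Key observation: the instrument is a plain European put (strike 239.77) on a lognormal asset; the exact continuous-time formula applies directly.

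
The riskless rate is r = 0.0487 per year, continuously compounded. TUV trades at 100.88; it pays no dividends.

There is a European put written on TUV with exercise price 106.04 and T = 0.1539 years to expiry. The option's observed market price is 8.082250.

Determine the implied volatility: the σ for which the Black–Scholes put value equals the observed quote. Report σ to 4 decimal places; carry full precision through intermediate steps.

At σ = 0.3494 the Black–Scholes value reproduces the quote:
σ√T = 0.3494·√0.1539 = 0.137070
d₁ = (ln(S/K) + (r+σ²/2)T) / (σ√T) = (ln(100.88/106.04) + (0.0487+0.3494²/2)·0.1539) / 0.137070 = (-0.049885 + 0.016889) / 0.137070 = -0.240721
d₂ = d₁ − σ√T = -0.240721 − 0.137070 = -0.377791
e^{−rT} = 0.992533
N(−d₁) = 0.595114,  N(−d₂) = 0.647207
V = K·e^{−rT}·N(−d₂) − S·N(−d₁) = 68.117400 − 60.035151 = 8.082250 (matching the quote); vega is positive throughout, so no other σ reproduces this price

sigma = 0.3494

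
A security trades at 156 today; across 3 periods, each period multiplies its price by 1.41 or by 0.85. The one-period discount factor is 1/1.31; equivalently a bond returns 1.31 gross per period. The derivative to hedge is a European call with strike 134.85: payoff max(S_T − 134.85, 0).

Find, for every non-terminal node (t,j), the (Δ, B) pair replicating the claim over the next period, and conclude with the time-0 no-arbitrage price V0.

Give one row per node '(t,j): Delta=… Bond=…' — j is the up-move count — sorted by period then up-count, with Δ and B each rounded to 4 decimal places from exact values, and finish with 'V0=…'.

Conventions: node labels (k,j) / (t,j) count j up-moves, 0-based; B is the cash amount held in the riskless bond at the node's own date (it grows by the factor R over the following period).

(0,0): Delta=0.9917 Bond=-58.5897
(1,0): Delta=0.9283 Bond=-68.3492
(1,1): Delta=1.0000 Bond=-78.5793
(2,0): Delta=0.3814 Bond=-27.8905
(2,1): Delta=1.0000 Bond=-102.9389
(2,2): Delta=1.0000 Bond=-102.9389
V0=96.1147

Since d<R<u, set p* = (R−d)/(u−d) = 0.8214; price each node as the discounted p*-expectation of its children.
Expiry values: V(3,0)=0.0000, V(3,1)=24.0711, V(3,2)=128.7721, V(3,3)=302.4525
  t=2,j=0: stock 112.7100 → up 158.9211 (V=24.0711), down 95.8035 (V=0.0000). Price 15.0937; hedge Δ=0.3814, bond B=-27.8905.
  t=2,j=1: stock 186.9660 → up 263.6221 (V=128.7721), down 158.9211 (V=24.0711). Price 84.0271; hedge Δ=1.0000, bond B=-102.9389.
  t=2,j=2: stock 310.1436 → up 437.3025 (V=302.4525), down 263.6221 (V=128.7721). Price 207.2047; hedge Δ=1.0000, bond B=-102.9389.
  t=1,j=0: stock 132.6000 → up 186.9660 (V=84.0271), down 112.7100 (V=15.0937). Price 54.7462; hedge Δ=0.9283, bond B=-68.3492.
  t=1,j=1: stock 219.9600 → up 310.1436 (V=207.2047), down 186.9660 (V=84.0271). Price 141.3807; hedge Δ=1.0000, bond B=-78.5793.
  t=0,j=0: stock 156.0000 → up 219.9600 (V=141.3807), down 132.6000 (V=54.7462). Price 96.1147; hedge Δ=0.9917, bond B=-58.5897.
Verification: the root portfolio costs Δ(0,0)·S0 + B(0,0) = 96.1147, matching V0.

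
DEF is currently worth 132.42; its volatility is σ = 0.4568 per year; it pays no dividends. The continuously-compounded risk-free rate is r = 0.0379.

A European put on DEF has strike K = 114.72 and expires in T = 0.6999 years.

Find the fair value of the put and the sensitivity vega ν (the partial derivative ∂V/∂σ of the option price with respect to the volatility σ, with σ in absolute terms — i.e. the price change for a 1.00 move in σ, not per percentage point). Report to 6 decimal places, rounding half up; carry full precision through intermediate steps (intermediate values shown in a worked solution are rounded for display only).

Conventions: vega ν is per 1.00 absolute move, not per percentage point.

σ√T = 0.4568·√0.6999 = 0.382159
d₁ = (ln(S/K) + (r+σ²/2)T) / (σ√T) = (ln(132.42/114.72) + (0.0379+0.4568²/2)·0.6999) / 0.382159 = (0.143484 + 0.099549) / 0.382159 = 0.635948
d₂ = d₁ − σ√T = 0.635948 − 0.382159 = 0.253789
e^{−rT} = 0.973823
N(−d₁) = 0.262405,  N(−d₂) = 0.399829
Put price V = K·e^{−rT}·N(−d₂) − S·N(−d₁) = 44.667694 − 34.747689 = 9.920005
φ(d₁) = (1/√(2π))·e^{−d₁²/2} = 0.325904
ν = S·φ(d₁)·√T = 36.104456

price = 9.920005
ν = 36.104456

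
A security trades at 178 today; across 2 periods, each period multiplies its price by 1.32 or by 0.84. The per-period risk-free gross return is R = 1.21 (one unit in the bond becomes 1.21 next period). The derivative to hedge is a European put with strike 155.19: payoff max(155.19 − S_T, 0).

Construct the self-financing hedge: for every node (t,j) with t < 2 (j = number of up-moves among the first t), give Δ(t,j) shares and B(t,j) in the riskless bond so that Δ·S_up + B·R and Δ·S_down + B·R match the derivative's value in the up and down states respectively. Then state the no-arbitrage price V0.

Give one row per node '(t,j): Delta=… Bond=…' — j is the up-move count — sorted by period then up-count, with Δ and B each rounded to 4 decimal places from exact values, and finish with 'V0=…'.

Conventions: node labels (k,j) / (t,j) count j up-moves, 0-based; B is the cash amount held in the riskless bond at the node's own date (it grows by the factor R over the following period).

No-arbitrage ⇒ martingale measure with p* = (R−d)/(u−d) = 0.7708.
Payoffs at expiry: V(2,0)=29.5932, V(2,1)=0.0000, V(2,2)=0.0000
  t=1,j=0: stock 149.5200 → up 197.3664 (V=0.0000), down 125.5968 (V=29.5932). Price 5.6048; hedge Δ=-0.4123, bond B=67.2573.
  t=1,j=1: stock 234.9600 → up 310.1472 (V=0.0000), down 197.3664 (V=0.0000). Price 0.0000; hedge Δ=0.0000, bond B=0.0000.
  t=0,j=0: stock 178.0000 → up 234.9600 (V=0.0000), down 149.5200 (V=5.6048). Price 1.0615; hedge Δ=-0.0656, bond B=12.7381.
Verification: the root portfolio costs Δ(0,0)·S0 + B(0,0) = 1.0615, matching V0.

(0,0): Delta=-0.0656 Bond=12.7381
(1,0): Delta=-0.4123 Bond=67.2573
(1,1): Delta=0.0000 Bond=0.0000
V0=1.0615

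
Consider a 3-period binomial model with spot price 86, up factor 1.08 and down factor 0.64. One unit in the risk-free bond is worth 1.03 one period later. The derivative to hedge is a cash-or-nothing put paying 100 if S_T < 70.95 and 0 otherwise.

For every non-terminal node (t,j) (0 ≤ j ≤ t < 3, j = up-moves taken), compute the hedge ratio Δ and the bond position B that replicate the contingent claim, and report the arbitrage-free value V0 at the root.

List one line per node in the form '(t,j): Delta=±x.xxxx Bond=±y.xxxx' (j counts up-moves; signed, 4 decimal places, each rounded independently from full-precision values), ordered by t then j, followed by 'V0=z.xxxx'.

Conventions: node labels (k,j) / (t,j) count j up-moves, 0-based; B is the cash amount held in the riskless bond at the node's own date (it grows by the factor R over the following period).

(0,0): Delta=-1.9570 Bond=196.0920
(1,0): Delta=0.0000 Bond=94.2596
(1,1): Delta=-2.1057 Bond=215.7844
(2,0): Delta=0.0000 Bond=97.0874
(2,1): Delta=0.0000 Bond=97.0874
(2,2): Delta=-2.2657 Bond=238.3054
V0=27.7871

Risk-neutral probability p* = (R−d)/(u−d) = (1.03−0.64)/(1.08−0.64) = 0.8864.
At maturity the claim pays: V(3,0)=100.0000, V(3,1)=100.0000, V(3,2)=100.0000, V(3,3)=0.0000
(2,0): S=35.2256. Δ = (V_up−V_dn)/(S_up−S_dn) = (100.0000−100.0000)/(38.0436−22.5444) = 0.0000. V = [p*·100.0000 + (1−p*)·100.0000]/1.03 = 97.0874. B = V − Δ·S = 97.0874.
(2,1): S=59.4432. Δ = (V_up−V_dn)/(S_up−S_dn) = (100.0000−100.0000)/(64.1987−38.0436) = 0.0000. V = [p*·100.0000 + (1−p*)·100.0000]/1.03 = 97.0874. B = V − Δ·S = 97.0874.
(2,2): S=100.3104. Δ = (V_up−V_dn)/(S_up−S_dn) = (0.0000−100.0000)/(108.3352−64.1987) = -2.2657. V = [p*·0.0000 + (1−p*)·100.0000]/1.03 = 11.0327. B = V − Δ·S = 238.3054.
(1,0): S=55.0400. Δ = (V_up−V_dn)/(S_up−S_dn) = (97.0874−97.0874)/(59.4432−35.2256) = 0.0000. V = [p*·97.0874 + (1−p*)·97.0874]/1.03 = 94.2596. B = V − Δ·S = 94.2596.
(1,1): S=92.8800. Δ = (V_up−V_dn)/(S_up−S_dn) = (11.0327−97.0874)/(100.3104−59.4432) = -2.1057. V = [p*·11.0327 + (1−p*)·97.0874]/1.03 = 20.2054. B = V − Δ·S = 215.7844.
(0,0): S=86.0000. Δ = (V_up−V_dn)/(S_up−S_dn) = (20.2054−94.2596)/(92.8800−55.0400) = -1.9570. V = [p*·20.2054 + (1−p*)·94.2596]/1.03 = 27.7871. B = V − Δ·S = 196.0920.
Check: Δ(0,0)·S0 + B(0,0) = 27.7871 = V0.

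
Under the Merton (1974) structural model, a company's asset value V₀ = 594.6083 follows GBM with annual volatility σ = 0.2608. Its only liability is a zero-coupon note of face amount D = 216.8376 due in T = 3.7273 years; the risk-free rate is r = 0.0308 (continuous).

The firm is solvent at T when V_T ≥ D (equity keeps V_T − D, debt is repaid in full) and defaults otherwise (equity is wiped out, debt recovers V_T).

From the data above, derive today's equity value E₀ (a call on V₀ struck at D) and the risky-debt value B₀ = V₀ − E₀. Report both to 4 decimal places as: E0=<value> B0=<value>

Apply the equity-as-call identities (strike 216.8376, horizon 3.7273 years):
d₁ = [ln(V₀/D) + (r + σ²/2)T] / (σ√T)
   = [ln(594.6083/216.8376) + (0.0308 + 0.5·0.2608²)·3.7273] / (0.2608·√3.7273)
   = [1.008754 + 0.241560] / 0.503506 = 2.483216
d₂ = d₁ − σ√T = 2.483216 − 0.503506 = 1.979709
N(d₁) = 0.993490,  N(d₂) = 0.976132,  e^(−rT) = 0.891544
E₀ = V₀·N(d₁) − D·e^(−rT)·N(d₂)
   = 594.6083·0.993490 − 216.8376·0.891544·0.976132 = 402.031324
B₀ = V₀ − E₀ = 594.6083 − 402.031324 = 192.576976

E0=402.0313 B0=192.5770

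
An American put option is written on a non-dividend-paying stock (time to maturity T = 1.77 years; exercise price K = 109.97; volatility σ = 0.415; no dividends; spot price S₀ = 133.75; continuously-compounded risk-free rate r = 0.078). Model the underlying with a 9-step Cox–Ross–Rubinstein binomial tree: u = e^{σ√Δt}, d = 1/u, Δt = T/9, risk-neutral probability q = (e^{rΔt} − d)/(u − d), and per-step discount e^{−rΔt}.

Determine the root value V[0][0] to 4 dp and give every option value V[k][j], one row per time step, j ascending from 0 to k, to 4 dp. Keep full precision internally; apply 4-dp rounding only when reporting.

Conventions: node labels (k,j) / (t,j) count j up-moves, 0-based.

price = 10.9045
tree:
10.9045
16.3616 5.6967
23.8720 9.2364 2.2757
33.7209 14.6037 4.0677 0.5249
45.9106 22.3798 7.1537 1.0573 0.0000
56.6789 32.9665 12.3148 2.1298 0.0000 0.0000
65.6370 45.9106 20.5860 4.2901 0.0000 0.0000 0.0000
73.0893 56.6789 32.9665 8.6415 0.0000 0.0000 0.0000 0.0000
79.2889 65.6370 45.9106 17.4068 0.0000 0.0000 0.0000 0.0000 0.0000
84.4463 73.0893 56.6789 32.9665 0.0000 0.0000 0.0000 0.0000 0.0000 0.0000

params: Δt=0.19667 u=1.20206 d=0.83190 q=0.49588 e^(-rΔt)=0.98478
t_9 payoffs: 84.4463 73.0893 56.6789 32.9665 0.0000 0.0000 0.0000 0.0000 0.0000 0.0000
k=8: node(8,0) S=30.6811 payoff=79.2889 vs cont=77.6148 → 79.2889 [stop]  node(8,1) S=44.3330 payoff=65.6370 vs cont=63.9629 → 65.6370 [stop]  node(8,2) S=64.0594 payoff=45.9106 vs cont=44.2366 → 45.9106 [stop]  node(8,3) S=92.5632 payoff=17.4068 vs cont=16.3661 → 17.4068 [stop]  node(8,4) S=133.7500 payoff=0.0000 vs cont=0.0000 → 0.0000 [wait]  node(8,5) S=193.2633 payoff=0.0000 vs cont=0.0000 → 0.0000 [wait]  node(8,6) S=279.2576 payoff=0.0000 vs cont=0.0000 → 0.0000 [wait]  node(8,7) S=403.5158 payoff=0.0000 vs cont=0.0000 → 0.0000 [wait]  node(8,8) S=583.0638 payoff=0.0000 vs cont=0.0000 → 0.0000 [wait]
k=7: node(7,0) S=36.8807 payoff=73.0893 vs cont=71.4152 → 73.0893 [stop]  node(7,1) S=53.2911 payoff=56.6789 vs cont=55.0048 → 56.6789 [stop]  node(7,2) S=77.0035 payoff=32.9665 vs cont=31.2924 → 32.9665 [stop]  node(7,3) S=111.2669 payoff=0.0000 vs cont=8.6415 → 8.6415 [wait]  node(7,4) S=160.7761 payoff=0.0000 vs cont=0.0000 → 0.0000 [wait]  node(7,5) S=232.3149 payoff=0.0000 vs cont=0.0000 → 0.0000 [wait]  node(7,6) S=335.6856 payoff=0.0000 vs cont=0.0000 → 0.0000 [wait]  node(7,7) S=485.0520 payoff=0.0000 vs cont=0.0000 → 0.0000 [wait]
k=6: node(6,0) S=44.3330 payoff=65.6370 vs cont=63.9629 → 65.6370 [stop]  node(6,1) S=64.0594 payoff=45.9106 vs cont=44.2366 → 45.9106 [stop]  node(6,2) S=92.5632 payoff=17.4068 vs cont=20.5860 → 20.5860 [wait]  node(6,3) S=133.7500 payoff=0.0000 vs cont=4.2901 → 4.2901 [wait]  node(6,4) S=193.2633 payoff=0.0000 vs cont=0.0000 → 0.0000 [wait]  node(6,5) S=279.2576 payoff=0.0000 vs cont=0.0000 → 0.0000 [wait]  node(6,6) S=403.5158 payoff=0.0000 vs cont=0.0000 → 0.0000 [wait]
k=5: node(5,0) S=53.2911 payoff=56.6789 vs cont=55.0048 → 56.6789 [stop]  node(5,1) S=77.0035 payoff=32.9665 vs cont=32.8449 → 32.9665 [stop]  node(5,2) S=111.2669 payoff=0.0000 vs cont=12.3148 → 12.3148 [wait]  node(5,3) S=160.7761 payoff=0.0000 vs cont=2.1298 → 2.1298 [wait]  node(5,4) S=232.3149 payoff=0.0000 vs cont=0.0000 → 0.0000 [wait]  node(5,5) S=335.6856 payoff=0.0000 vs cont=0.0000 → 0.0000 [wait]
k=4: node(4,0) S=64.0594 payoff=45.9106 vs cont=44.2366 → 45.9106 [stop]  node(4,1) S=92.5632 payoff=17.4068 vs cont=22.3798 → 22.3798 [wait]  node(4,2) S=133.7500 payoff=0.0000 vs cont=7.1537 → 7.1537 [wait]  node(4,3) S=193.2633 payoff=0.0000 vs cont=1.0573 → 1.0573 [wait]  node(4,4) S=279.2576 payoff=0.0000 vs cont=0.0000 → 0.0000 [wait]
k=3: node(3,0) S=77.0035 payoff=32.9665 vs cont=33.7209 → 33.7209 [wait]  node(3,1) S=111.2669 payoff=0.0000 vs cont=14.6037 → 14.6037 [wait]  node(3,2) S=160.7761 payoff=0.0000 vs cont=4.0677 → 4.0677 [wait]  node(3,3) S=232.3149 payoff=0.0000 vs cont=0.5249 → 0.5249 [wait]
k=2: node(2,0) S=92.5632 payoff=17.4068 vs cont=23.8720 → 23.8720 [wait]  node(2,1) S=133.7500 payoff=0.0000 vs cont=9.2364 → 9.2364 [wait]  node(2,2) S=193.2633 payoff=0.0000 vs cont=2.2757 → 2.2757 [wait]
k=1: node(1,0) S=111.2669 payoff=0.0000 vs cont=16.3616 → 16.3616 [wait]  node(1,1) S=160.7761 payoff=0.0000 vs cont=5.6967 → 5.6967 [wait]
k=0: node(0,0) S=133.7500 payoff=0.0000 vs cont=10.9045 → 10.9045 [wait]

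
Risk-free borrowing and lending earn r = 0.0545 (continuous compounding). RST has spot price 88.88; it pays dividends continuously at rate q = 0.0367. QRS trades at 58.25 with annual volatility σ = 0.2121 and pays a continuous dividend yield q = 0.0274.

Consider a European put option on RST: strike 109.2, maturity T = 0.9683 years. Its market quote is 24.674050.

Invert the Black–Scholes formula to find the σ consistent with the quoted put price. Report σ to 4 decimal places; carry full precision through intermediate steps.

At σ = 0.3801 the Black–Scholes value reproduces the quote:
σ√T = 0.3801·√0.9683 = 0.374027
d₁ = (ln(S/K) + (r−q+σ²/2)T) / (σ√T) = (ln(88.88/109.2) + (0.0545−0.0367+0.3801²/2)·0.9683) / 0.374027 = (-0.205894 + 0.087184) / 0.374027 = -0.317384
d₂ = d₁ − σ√T = -0.317384 − 0.374027 = -0.691411
e^{−rT} = 0.948596
e^{−qT} = 0.965087
N(−d₁) = 0.624524,  N(−d₂) = 0.755346
V = K·e^{−rT}·N(−d₂) − S·e^{−qT}·N(−d₁) = 78.243812 − 53.569762 = 24.674050 (the observed quote) — the price is monotone increasing in volatility, hence this σ is the only solution

sigma = 0.3801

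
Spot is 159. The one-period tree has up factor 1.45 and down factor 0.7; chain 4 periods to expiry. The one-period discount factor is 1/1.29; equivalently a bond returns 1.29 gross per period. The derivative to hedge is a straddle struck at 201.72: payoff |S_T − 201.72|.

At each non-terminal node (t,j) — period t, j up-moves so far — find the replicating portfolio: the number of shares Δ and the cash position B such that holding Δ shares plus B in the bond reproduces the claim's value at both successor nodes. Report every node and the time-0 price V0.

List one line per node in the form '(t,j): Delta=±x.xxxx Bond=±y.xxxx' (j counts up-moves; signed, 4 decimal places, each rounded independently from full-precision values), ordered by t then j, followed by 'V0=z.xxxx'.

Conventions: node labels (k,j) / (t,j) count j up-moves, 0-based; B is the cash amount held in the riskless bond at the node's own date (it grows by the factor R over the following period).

(0,0): Delta=0.8085 Bond=-34.8140
(1,0): Delta=0.2259 Bond=19.9270
(1,1): Delta=0.8847 Bond=-62.4930
(2,0): Delta=-1.0000 Bond=121.2187
(2,1): Delta=0.3864 Bond=-0.1960
(2,2): Delta=0.9500 Bond=-102.4247
(3,0): Delta=-1.0000 Bond=156.3721
(3,1): Delta=-1.0000 Bond=156.3721
(3,2): Delta=0.5679 Bond=-42.7274
(3,3): Delta=1.0000 Bond=-156.3721
V0=93.7346

Under the risk-neutral measure, an up-move has probability p* = (R−d)/(u−d) = 0.7867 and values discount at R = 1.29.
At maturity the claim pays: V(4,0)=163.5441, V(4,1)=122.6414, V(4,2)=37.9142, V(4,3)=137.5920, V(4,4)=501.1405
Node (3,0) S=54.5370: V=(p*·122.6414+(1−p*)·163.5441)/1.29=101.8351; Δ=(122.6414−163.5441)/(79.0786−38.1759)=-1.0000; B=V−Δ·S=156.3721
Node (3,1) S=112.9695: V=(p*·37.9142+(1−p*)·122.6414)/1.29=43.4026; Δ=(37.9142−122.6414)/(163.8058−79.0786)=-1.0000; B=V−Δ·S=156.3721
Node (3,2) S=234.0083: V=(p*·137.5920+(1−p*)·37.9142)/1.29=90.1763; Δ=(137.5920−37.9142)/(339.3120−163.8058)=0.5679; B=V−Δ·S=-42.7274
Node (3,3) S=484.7314: V=(p*·501.1405+(1−p*)·137.5920)/1.29=328.3593; Δ=(501.1405−137.5920)/(702.8605−339.3120)=1.0000; B=V−Δ·S=-156.3721
Node (2,0) S=77.9100: V=(p*·43.4026+(1−p*)·101.8351)/1.29=43.3087; Δ=(43.4026−101.8351)/(112.9695−54.5370)=-1.0000; B=V−Δ·S=121.2187
Node (2,1) S=161.3850: V=(p*·90.1763+(1−p*)·43.4026)/1.29=62.1689; Δ=(90.1763−43.4026)/(234.0082−112.9695)=0.3864; B=V−Δ·S=-0.1960
Node (2,2) S=334.2975: V=(p*·328.3593+(1−p*)·90.1763)/1.29=215.1526; Δ=(328.3593−90.1763)/(484.7314−234.0083)=0.9500; B=V−Δ·S=-102.4247
Node (1,0) S=111.3000: V=(p*·62.1689+(1−p*)·43.3087)/1.29=45.0739; Δ=(62.1689−43.3087)/(161.3850−77.9100)=0.2259; B=V−Δ·S=19.9270
Node (1,1) S=230.5500: V=(p*·215.1526+(1−p*)·62.1689)/1.29=141.4854; Δ=(215.1526−62.1689)/(334.2975−161.3850)=0.8847; B=V−Δ·S=-62.4930
Node (0,0) S=159.0000: V=(p*·141.4854+(1−p*)·45.0739)/1.29=93.7346; Δ=(141.4854−45.0739)/(230.5500−111.3000)=0.8085; B=V−Δ·S=-34.8140
As a check, the time-0 holding Δ(0,0)·S0 + B(0,0) comes to 93.7346 — exactly V0.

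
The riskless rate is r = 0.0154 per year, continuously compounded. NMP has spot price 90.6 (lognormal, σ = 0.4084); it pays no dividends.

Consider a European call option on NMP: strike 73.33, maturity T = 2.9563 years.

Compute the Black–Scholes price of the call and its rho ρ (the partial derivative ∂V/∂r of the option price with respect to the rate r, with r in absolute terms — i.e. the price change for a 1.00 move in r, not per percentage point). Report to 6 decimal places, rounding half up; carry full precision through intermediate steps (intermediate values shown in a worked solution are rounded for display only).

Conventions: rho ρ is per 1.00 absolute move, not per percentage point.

price = 33.709255
ρ = 104.800664

σ√T = 0.4084·√2.9563 = 0.702199
d₁ = (ln(S/K) + (r+σ²/2)T) / (σ√T) = (ln(90.6/73.33) + (0.0154+0.4084²/2)·2.9563) / 0.702199 = (0.211484 + 0.292068) / 0.702199 = 0.717109
d₂ = d₁ − σ√T = 0.717109 − 0.702199 = 0.014910
e^{−rT} = 0.955494
N(d₁) = 0.763347,  N(d₂) = 0.505948
Call price V = S·N(d₁) − K·e^{−rT}·N(d₂) = 69.159197 − 35.449942 = 33.709255
ρ = K·T·e^{−rT}·N(d₂) = 104.800664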